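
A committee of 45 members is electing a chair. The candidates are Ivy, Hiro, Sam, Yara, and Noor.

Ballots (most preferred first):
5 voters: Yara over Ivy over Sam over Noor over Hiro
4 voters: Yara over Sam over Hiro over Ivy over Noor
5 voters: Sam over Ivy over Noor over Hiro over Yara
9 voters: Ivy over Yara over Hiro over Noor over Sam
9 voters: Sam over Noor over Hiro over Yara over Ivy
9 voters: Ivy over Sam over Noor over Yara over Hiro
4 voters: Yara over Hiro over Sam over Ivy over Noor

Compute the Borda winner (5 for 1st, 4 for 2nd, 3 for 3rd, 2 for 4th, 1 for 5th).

Ivy: 5×4 + 4×2 + 5×4 + 9×5 + 9×1 + 9×5 + 4×2 = 155
Hiro: 5×1 + 4×3 + 5×2 + 9×3 + 9×3 + 9×1 + 4×4 = 106
Sam: 5×3 + 4×4 + 5×5 + 9×1 + 9×5 + 9×4 + 4×3 = 158
Yara: 5×5 + 4×5 + 5×1 + 9×4 + 9×2 + 9×2 + 4×5 = 142
Noor: 5×2 + 4×1 + 5×3 + 9×2 + 9×4 + 9×3 + 4×1 = 114

Sam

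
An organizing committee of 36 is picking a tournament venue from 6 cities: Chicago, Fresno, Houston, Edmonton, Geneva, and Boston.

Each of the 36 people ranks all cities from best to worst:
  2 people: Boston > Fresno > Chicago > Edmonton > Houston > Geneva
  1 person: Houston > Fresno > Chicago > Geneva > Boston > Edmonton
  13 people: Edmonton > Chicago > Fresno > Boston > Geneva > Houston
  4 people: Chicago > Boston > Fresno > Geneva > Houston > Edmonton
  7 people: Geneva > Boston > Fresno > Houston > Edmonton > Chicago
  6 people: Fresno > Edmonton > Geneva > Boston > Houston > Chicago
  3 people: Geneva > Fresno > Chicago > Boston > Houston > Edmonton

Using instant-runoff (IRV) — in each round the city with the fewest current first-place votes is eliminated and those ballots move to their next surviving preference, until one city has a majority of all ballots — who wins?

Round 1: Chicago 4, Fresno 6, Houston 1, Edmonton 13, Geneva 10, Boston 2. Houston eliminated.
Round 2: Chicago 4, Fresno 7, Edmonton 13, Geneva 10, Boston 2. Boston eliminated.
Round 3: Chicago 4, Fresno 9, Edmonton 13, Geneva 10. Chicago eliminated.
Round 4: Fresno 13, Edmonton 13, Geneva 10. Geneva eliminated.
Round 5: Fresno 23, Edmonton 13. Fresno has a majority (≥19).

Fresno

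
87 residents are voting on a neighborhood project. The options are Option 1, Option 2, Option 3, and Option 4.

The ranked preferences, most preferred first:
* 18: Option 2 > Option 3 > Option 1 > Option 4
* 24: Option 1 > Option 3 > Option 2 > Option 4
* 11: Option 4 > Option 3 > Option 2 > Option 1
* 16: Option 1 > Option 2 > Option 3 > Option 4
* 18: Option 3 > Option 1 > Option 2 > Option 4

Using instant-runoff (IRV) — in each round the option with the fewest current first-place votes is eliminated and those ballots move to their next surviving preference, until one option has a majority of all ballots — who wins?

Round 1: Option 1 40, Option 2 18, Option 3 18, Option 4 11. Option 4 eliminated.
Round 2: Option 1 40, Option 2 18, Option 3 29. Option 2 eliminated.
Round 3: Option 1 40, Option 3 47. Option 3 has a majority (≥44).

Option 3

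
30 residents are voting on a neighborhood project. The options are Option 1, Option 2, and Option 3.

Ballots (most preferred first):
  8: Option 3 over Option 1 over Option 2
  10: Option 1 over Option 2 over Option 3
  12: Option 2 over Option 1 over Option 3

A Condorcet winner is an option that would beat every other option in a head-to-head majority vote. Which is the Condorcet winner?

Option 1

Option 1 vs Option 2: 18–12
Option 1 vs Option 3: 22–8
Option 1 beats every other option.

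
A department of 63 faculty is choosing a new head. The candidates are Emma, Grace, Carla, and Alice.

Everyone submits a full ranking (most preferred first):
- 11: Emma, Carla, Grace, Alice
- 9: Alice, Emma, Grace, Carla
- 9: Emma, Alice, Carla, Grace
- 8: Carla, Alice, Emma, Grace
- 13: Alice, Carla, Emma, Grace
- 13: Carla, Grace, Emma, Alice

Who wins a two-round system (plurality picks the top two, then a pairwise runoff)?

Carla

Round 1 first-place votes: Emma 20, Grace 0, Carla 21, Alice 22. Alice and Carla advance.
Runoff: Alice is ranked above Carla on 31 ballots, Carla above Alice on 32.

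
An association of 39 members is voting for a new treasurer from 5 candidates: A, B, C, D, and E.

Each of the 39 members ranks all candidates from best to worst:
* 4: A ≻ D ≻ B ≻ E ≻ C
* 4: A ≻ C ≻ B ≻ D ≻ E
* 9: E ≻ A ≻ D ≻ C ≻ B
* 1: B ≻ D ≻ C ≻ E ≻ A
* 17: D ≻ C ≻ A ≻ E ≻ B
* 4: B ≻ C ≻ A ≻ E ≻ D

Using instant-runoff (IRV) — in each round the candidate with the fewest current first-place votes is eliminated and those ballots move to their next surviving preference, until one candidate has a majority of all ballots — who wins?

Round 1: A 8, B 5, C 0, D 17, E 9. C eliminated.
Round 2: A 8, B 5, D 17, E 9. B eliminated.
Round 3: A 12, D 18, E 9. E eliminated.
Round 4: A 21, D 18. A has a majority (≥20).

A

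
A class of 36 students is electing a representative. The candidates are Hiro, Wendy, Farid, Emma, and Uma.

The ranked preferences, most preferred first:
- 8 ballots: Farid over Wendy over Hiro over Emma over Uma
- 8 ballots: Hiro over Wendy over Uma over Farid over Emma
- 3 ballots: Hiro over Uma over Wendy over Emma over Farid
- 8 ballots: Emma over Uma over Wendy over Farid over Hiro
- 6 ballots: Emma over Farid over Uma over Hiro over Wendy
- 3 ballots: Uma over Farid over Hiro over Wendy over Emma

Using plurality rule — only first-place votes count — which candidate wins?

Emma

First-place votes: Hiro 11, Wendy 0, Farid 8, Emma 14, Uma 3.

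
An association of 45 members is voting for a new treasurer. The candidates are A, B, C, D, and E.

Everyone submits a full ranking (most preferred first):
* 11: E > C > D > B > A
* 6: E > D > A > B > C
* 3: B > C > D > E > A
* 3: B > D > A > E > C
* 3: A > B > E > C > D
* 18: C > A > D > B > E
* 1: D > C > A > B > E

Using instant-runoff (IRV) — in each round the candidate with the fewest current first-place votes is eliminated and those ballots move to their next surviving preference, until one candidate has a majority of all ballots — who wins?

E

Round 1: A 3, B 6, C 18, D 1, E 17. D eliminated.
Round 2: A 3, B 6, C 19, E 17. A eliminated.
Round 3: B 9, C 19, E 17. B eliminated.
Round 4: C 22, E 23. E has a majority (≥23).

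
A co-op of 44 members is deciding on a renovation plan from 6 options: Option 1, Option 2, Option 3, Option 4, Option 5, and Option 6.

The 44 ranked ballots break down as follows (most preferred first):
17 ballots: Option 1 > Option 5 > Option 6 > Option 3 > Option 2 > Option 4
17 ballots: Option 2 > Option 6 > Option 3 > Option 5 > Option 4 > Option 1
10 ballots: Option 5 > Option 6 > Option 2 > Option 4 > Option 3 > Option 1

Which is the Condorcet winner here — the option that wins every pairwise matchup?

Option 5

Option 5 vs Option 1: 27–17
Option 5 vs Option 2: 27–17
Option 5 vs Option 3: 27–17
Option 5 vs Option 4: 44–0
Option 5 vs Option 6: 27–17
Option 5 beats every other option.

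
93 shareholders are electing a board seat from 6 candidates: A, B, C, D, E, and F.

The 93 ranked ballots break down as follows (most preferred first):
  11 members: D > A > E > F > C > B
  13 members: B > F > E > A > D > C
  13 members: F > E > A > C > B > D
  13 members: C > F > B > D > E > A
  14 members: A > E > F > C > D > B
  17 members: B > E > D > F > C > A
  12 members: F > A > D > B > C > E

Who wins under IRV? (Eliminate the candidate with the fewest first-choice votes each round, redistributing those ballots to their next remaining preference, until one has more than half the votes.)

F

Round 1: A 14, B 30, C 13, D 11, E 0, F 25. E eliminated.
Round 2: A 14, B 30, C 13, D 11, F 25. D eliminated.
Round 3: A 25, B 30, C 13, F 25. C eliminated.
Round 4: A 25, B 30, F 38. A eliminated.
Round 5: B 30, F 63. F has a majority (≥47).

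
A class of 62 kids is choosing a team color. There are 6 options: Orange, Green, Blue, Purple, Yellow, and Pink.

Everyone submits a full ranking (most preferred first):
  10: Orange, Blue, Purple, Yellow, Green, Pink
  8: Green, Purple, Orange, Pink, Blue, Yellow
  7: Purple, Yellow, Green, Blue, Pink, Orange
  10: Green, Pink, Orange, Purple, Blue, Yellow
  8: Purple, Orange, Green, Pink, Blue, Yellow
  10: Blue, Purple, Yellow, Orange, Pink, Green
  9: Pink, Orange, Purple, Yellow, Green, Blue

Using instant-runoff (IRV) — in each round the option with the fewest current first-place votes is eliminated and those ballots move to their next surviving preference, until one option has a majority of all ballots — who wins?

Round 1: Orange 10, Green 18, Blue 10, Purple 15, Yellow 0, Pink 9. Yellow eliminated.
Round 2: Orange 10, Green 18, Blue 10, Purple 15, Pink 9. Pink eliminated.
Round 3: Orange 19, Green 18, Blue 10, Purple 15. Blue eliminated.
Round 4: Orange 19, Green 18, Purple 25. Green eliminated.
Round 5: Orange 29, Purple 33. Purple has a majority (≥32).

Purple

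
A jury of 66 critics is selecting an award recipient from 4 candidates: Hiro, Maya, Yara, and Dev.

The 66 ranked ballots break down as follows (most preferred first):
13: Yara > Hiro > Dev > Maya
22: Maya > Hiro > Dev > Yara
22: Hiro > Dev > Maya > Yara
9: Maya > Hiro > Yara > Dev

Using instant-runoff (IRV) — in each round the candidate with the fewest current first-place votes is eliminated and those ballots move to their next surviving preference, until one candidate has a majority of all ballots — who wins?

Round 1: Hiro 22, Maya 31, Yara 13, Dev 0. Dev eliminated.
Round 2: Hiro 22, Maya 31, Yara 13. Yara eliminated.
Round 3: Hiro 35, Maya 31. Hiro has a majority (≥34).

Hiro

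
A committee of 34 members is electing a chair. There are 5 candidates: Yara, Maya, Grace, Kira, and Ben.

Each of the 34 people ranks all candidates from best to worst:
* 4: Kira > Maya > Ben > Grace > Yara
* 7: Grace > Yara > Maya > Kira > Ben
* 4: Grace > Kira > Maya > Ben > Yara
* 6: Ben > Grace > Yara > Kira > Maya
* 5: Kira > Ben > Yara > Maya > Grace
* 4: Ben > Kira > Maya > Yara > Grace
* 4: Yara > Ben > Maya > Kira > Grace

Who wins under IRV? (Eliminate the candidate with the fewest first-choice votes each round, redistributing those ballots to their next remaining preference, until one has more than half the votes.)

Round 1: Yara 4, Maya 0, Grace 11, Kira 9, Ben 10. Maya eliminated.
Round 2: Yara 4, Grace 11, Kira 9, Ben 10. Yara eliminated.
Round 3: Grace 11, Kira 9, Ben 14. Kira eliminated.
Round 4: Grace 11, Ben 23. Ben has a majority (≥18).

Ben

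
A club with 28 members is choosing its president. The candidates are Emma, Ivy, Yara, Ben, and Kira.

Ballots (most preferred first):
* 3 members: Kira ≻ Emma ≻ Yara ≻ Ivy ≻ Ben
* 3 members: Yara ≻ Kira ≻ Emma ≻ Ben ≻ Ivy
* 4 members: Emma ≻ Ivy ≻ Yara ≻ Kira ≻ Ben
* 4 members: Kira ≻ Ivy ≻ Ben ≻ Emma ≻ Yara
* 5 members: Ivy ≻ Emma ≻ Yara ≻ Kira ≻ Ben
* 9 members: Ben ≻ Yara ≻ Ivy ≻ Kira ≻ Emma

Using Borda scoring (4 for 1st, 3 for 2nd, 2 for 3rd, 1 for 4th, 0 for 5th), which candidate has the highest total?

Emma: 3×3 + 3×2 + 4×4 + 4×1 + 5×3 + 9×0 = 50
Ivy: 3×1 + 3×0 + 4×3 + 4×3 + 5×4 + 9×2 = 65
Yara: 3×2 + 3×4 + 4×2 + 4×0 + 5×2 + 9×3 = 63
Ben: 3×0 + 3×1 + 4×0 + 4×2 + 5×0 + 9×4 = 47
Kira: 3×4 + 3×3 + 4×1 + 4×4 + 5×1 + 9×1 = 55

Ivy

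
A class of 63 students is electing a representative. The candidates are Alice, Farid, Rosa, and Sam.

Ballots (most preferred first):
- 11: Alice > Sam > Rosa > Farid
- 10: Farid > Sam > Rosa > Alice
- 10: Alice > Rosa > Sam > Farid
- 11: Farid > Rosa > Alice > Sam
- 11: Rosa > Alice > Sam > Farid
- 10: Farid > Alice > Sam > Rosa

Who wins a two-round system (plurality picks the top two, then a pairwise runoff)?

Round 1 first-place votes: Alice 21, Farid 31, Rosa 11, Sam 0. Farid and Alice advance.
Runoff: Farid is ranked above Alice on 31 ballots, Alice above Farid on 32.

Alice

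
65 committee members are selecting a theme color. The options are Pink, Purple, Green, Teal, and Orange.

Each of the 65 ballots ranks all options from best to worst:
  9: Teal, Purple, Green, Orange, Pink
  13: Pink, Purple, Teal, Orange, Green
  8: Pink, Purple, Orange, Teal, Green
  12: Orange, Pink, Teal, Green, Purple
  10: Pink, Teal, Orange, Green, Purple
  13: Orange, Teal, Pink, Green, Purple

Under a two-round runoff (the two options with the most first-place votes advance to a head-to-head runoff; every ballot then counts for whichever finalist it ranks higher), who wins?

Orange

Round 1 first-place votes: Pink 31, Purple 0, Green 0, Teal 9, Orange 25. Pink and Orange advance.
Runoff: Pink is ranked above Orange on 31 ballots, Orange above Pink on 34.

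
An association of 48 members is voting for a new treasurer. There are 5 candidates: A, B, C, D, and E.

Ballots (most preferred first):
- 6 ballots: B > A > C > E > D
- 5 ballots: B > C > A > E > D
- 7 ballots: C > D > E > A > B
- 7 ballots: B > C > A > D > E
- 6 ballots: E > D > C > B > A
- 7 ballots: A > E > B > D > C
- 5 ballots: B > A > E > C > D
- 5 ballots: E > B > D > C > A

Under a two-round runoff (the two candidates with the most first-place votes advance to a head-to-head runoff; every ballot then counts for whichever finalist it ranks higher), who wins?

Round 1 first-place votes: A 7, B 23, C 7, D 0, E 11. B and E advance.
Runoff: B is ranked above E on 23 ballots, E above B on 25.

E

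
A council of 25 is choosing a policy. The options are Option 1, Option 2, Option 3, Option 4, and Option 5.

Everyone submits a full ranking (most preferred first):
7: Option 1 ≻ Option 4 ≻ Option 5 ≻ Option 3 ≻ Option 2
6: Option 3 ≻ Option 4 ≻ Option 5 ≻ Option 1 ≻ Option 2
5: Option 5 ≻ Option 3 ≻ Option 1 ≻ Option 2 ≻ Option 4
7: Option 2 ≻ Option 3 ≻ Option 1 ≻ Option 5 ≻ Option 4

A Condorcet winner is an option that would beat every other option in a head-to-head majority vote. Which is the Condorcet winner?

Option 3 vs Option 1: 18–7
Option 3 vs Option 2: 18–7
Option 3 vs Option 4: 18–7
Option 3 vs Option 5: 13–12
Option 3 beats every other option.

Option 3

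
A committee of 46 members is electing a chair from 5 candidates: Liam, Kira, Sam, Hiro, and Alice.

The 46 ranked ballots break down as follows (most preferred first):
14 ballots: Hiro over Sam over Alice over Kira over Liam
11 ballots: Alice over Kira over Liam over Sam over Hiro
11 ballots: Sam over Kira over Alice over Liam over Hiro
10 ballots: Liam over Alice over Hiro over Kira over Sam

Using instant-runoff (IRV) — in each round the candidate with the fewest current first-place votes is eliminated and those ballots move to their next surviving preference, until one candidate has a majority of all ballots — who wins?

Alice

Round 1: Liam 10, Kira 0, Sam 11, Hiro 14, Alice 11. Kira eliminated.
Round 2: Liam 10, Sam 11, Hiro 14, Alice 11. Liam eliminated.
Round 3: Sam 11, Hiro 14, Alice 21. Sam eliminated.
Round 4: Hiro 14, Alice 32. Alice has a majority (≥24).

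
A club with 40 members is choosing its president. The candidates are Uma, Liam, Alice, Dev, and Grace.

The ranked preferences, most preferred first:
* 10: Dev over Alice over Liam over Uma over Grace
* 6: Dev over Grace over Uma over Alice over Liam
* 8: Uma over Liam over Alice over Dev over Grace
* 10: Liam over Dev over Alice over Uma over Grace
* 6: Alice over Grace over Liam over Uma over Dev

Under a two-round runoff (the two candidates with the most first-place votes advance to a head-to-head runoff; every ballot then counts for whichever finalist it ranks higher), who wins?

Round 1 first-place votes: Uma 8, Liam 10, Alice 6, Dev 16, Grace 0. Dev and Liam advance.
Runoff: Dev is ranked above Liam on 16 ballots, Liam above Dev on 24.

Liam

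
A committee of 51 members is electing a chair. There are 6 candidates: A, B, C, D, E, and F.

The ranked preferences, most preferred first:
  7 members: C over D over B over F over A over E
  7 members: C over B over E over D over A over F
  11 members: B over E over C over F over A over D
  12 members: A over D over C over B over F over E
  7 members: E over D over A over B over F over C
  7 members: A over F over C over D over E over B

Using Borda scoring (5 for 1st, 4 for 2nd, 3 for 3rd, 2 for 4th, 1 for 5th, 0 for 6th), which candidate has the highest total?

C

A: 7×1 + 7×1 + 11×1 + 12×5 + 7×3 + 7×5 = 141
B: 7×3 + 7×4 + 11×5 + 12×2 + 7×2 + 7×0 = 142
C: 7×5 + 7×5 + 11×3 + 12×3 + 7×0 + 7×3 = 160
D: 7×4 + 7×2 + 11×0 + 12×4 + 7×4 + 7×2 = 132
E: 7×0 + 7×3 + 11×4 + 12×0 + 7×5 + 7×1 = 107
F: 7×2 + 7×0 + 11×2 + 12×1 + 7×1 + 7×4 = 83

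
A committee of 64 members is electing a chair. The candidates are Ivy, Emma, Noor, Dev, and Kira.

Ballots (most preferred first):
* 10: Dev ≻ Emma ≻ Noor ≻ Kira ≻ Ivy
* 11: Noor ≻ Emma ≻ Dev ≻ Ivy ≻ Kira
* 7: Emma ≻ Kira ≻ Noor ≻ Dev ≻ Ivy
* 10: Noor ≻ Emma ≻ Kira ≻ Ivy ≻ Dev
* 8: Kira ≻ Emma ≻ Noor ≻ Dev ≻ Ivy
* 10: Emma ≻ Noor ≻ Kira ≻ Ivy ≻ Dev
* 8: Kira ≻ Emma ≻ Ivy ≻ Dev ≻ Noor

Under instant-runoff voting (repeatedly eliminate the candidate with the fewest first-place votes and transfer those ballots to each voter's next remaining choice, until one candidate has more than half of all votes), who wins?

Round 1: Ivy 0, Emma 17, Noor 21, Dev 10, Kira 16. Ivy eliminated.
Round 2: Emma 17, Noor 21, Dev 10, Kira 16. Dev eliminated.
Round 3: Emma 27, Noor 21, Kira 16. Kira eliminated.
Round 4: Emma 43, Noor 21. Emma has a majority (≥33).

Emma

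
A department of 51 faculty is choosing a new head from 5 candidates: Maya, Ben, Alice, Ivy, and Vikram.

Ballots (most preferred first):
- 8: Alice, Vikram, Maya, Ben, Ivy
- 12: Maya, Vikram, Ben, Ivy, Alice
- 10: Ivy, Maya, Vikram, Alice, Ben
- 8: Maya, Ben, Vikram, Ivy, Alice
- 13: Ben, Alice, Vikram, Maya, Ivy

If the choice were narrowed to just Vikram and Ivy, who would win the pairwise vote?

Vikram is ranked above Ivy on 41 ballots; Ivy above Vikram on 10.

Vikram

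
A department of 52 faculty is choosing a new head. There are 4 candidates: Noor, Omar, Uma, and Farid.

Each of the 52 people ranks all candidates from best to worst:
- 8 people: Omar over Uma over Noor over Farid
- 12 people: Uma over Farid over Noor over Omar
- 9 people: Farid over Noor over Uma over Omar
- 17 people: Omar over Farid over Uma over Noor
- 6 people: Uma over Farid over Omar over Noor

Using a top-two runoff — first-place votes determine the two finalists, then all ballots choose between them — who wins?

Uma

Round 1 first-place votes: Noor 0, Omar 25, Uma 18, Farid 9. Omar and Uma advance.
Runoff: Omar is ranked above Uma on 25 ballots, Uma above Omar on 27.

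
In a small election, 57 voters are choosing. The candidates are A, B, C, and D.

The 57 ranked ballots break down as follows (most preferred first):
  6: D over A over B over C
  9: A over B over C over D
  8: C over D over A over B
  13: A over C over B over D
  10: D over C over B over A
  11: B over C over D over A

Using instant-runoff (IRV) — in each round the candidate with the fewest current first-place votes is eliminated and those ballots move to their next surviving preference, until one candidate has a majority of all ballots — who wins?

Round 1: A 22, B 11, C 8, D 16. C eliminated.
Round 2: A 22, B 11, D 24. B eliminated.
Round 3: A 22, D 35. D has a majority (≥29).

D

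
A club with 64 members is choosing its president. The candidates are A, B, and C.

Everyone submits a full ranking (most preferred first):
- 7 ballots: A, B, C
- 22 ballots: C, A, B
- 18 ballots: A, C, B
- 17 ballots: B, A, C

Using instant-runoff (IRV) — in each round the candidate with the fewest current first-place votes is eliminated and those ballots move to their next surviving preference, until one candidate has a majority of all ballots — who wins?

Round 1: A 25, B 17, C 22. B eliminated.
Round 2: A 42, C 22. A has a majority (≥33).

A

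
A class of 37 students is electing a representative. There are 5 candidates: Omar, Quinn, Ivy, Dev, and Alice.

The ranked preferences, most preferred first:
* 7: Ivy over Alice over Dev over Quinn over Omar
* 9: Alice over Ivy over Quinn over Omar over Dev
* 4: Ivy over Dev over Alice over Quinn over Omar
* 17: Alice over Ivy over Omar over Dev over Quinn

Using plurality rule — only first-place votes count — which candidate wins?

Alice

First-place votes: Omar 0, Quinn 0, Ivy 11, Dev 0, Alice 26.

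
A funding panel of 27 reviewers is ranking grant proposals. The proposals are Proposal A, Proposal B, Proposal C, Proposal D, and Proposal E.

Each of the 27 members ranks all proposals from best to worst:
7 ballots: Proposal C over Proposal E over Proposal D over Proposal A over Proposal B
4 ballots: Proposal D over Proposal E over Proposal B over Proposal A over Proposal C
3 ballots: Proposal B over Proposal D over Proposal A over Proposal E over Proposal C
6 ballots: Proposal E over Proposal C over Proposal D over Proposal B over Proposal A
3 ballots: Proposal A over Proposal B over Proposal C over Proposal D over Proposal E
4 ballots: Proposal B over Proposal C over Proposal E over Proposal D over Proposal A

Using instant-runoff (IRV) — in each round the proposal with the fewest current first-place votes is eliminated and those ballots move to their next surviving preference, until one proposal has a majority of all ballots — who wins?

Round 1: Proposal A 3, Proposal B 7, Proposal C 7, Proposal D 4, Proposal E 6. Proposal A eliminated.
Round 2: Proposal B 10, Proposal C 7, Proposal D 4, Proposal E 6. Proposal D eliminated.
Round 3: Proposal B 10, Proposal C 7, Proposal E 10. Proposal C eliminated.
Round 4: Proposal B 10, Proposal E 17. Proposal E has a majority (≥14).

Proposal E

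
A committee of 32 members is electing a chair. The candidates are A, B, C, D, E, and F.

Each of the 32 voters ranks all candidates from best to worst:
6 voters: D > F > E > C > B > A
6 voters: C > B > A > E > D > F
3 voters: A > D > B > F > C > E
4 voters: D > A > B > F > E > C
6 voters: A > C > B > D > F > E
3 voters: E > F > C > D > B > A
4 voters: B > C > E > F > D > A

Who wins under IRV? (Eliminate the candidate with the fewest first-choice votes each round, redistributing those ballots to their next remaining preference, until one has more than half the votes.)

Round 1: A 9, B 4, C 6, D 10, E 3, F 0. F eliminated.
Round 2: A 9, B 4, C 6, D 10, E 3. E eliminated.
Round 3: A 9, B 4, C 9, D 10. B eliminated.
Round 4: A 9, C 13, D 10. A eliminated.
Round 5: C 19, D 13. C has a majority (≥17).

C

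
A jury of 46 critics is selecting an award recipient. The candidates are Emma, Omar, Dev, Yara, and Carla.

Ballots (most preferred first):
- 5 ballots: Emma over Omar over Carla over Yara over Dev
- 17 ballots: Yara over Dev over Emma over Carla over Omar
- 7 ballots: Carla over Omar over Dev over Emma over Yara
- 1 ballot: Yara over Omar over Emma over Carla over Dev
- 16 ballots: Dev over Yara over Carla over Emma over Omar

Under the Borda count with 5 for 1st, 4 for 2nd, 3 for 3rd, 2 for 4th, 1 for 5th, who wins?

Emma: 5×5 + 17×3 + 7×2 + 1×3 + 16×2 = 125
Omar: 5×4 + 17×1 + 7×4 + 1×4 + 16×1 = 85
Dev: 5×1 + 17×4 + 7×3 + 1×1 + 16×5 = 175
Yara: 5×2 + 17×5 + 7×1 + 1×5 + 16×4 = 171
Carla: 5×3 + 17×2 + 7×5 + 1×2 + 16×3 = 134

Dev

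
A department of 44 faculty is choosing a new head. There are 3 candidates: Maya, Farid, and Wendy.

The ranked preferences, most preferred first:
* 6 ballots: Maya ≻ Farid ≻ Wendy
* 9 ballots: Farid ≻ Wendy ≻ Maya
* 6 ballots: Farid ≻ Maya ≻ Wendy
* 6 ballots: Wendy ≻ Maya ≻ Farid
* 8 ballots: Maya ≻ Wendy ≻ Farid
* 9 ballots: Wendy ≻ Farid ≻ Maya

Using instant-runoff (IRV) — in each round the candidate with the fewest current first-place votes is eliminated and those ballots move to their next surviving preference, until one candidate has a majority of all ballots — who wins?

Wendy

Round 1: Maya 14, Farid 15, Wendy 15. Maya eliminated.
Round 2: Farid 21, Wendy 23. Wendy has a majority (≥23).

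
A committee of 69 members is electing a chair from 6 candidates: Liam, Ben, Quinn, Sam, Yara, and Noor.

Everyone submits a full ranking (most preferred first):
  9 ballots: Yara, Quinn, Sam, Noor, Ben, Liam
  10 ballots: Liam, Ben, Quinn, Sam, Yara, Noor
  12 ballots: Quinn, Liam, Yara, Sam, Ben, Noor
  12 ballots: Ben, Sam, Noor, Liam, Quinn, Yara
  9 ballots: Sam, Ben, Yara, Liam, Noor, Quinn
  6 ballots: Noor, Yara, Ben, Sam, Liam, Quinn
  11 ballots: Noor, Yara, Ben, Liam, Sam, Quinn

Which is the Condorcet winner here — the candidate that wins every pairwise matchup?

Yara

Yara vs Liam: 35–34
Yara vs Ben: 38–31
Yara vs Quinn: 35–34
Yara vs Sam: 38–31
Yara vs Noor: 40–29
Yara beats every other candidate.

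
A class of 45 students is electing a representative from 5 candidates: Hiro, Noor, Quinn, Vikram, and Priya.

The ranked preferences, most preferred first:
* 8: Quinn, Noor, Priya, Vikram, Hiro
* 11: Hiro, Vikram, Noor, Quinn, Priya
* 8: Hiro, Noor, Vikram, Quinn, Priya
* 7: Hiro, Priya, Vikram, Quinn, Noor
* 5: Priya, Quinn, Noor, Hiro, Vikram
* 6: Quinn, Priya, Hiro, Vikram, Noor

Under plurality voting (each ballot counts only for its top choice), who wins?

Hiro

First-place votes: Hiro 26, Noor 0, Quinn 14, Vikram 0, Priya 5.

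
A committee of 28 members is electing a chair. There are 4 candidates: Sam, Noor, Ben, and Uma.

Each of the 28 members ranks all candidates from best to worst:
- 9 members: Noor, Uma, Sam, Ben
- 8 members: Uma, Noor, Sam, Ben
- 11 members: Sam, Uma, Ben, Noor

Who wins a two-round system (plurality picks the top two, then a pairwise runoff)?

Round 1 first-place votes: Sam 11, Noor 9, Ben 0, Uma 8. Sam and Noor advance.
Runoff: Sam is ranked above Noor on 11 ballots, Noor above Sam on 17.

Noor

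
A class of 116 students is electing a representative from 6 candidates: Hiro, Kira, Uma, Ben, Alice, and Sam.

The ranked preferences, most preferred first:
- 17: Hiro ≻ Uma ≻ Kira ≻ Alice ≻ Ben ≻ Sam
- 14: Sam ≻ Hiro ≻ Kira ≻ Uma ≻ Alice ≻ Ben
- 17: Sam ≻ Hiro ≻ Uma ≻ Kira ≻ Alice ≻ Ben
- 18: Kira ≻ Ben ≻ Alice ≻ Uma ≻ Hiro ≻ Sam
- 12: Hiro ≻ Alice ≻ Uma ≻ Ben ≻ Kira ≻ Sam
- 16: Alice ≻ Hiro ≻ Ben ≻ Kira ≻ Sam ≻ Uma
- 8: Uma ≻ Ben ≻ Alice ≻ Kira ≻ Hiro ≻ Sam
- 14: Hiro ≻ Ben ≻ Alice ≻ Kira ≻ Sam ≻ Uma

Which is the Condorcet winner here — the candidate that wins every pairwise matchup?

Hiro

Hiro vs Kira: 90–26
Hiro vs Uma: 90–26
Hiro vs Ben: 90–26
Hiro vs Alice: 74–42
Hiro vs Sam: 85–31
Hiro beats every other candidate.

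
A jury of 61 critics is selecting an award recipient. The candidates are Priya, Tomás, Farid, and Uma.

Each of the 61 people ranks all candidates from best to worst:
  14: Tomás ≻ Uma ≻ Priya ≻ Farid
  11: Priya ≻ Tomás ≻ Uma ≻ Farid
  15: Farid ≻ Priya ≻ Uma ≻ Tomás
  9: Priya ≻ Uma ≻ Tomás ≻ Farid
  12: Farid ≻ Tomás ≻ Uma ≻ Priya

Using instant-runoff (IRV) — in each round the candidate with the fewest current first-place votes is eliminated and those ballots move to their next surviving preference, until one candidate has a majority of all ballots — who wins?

Round 1: Priya 20, Tomás 14, Farid 27, Uma 0. Uma eliminated.
Round 2: Priya 20, Tomás 14, Farid 27. Tomás eliminated.
Round 3: Priya 34, Farid 27. Priya has a majority (≥31).

Priya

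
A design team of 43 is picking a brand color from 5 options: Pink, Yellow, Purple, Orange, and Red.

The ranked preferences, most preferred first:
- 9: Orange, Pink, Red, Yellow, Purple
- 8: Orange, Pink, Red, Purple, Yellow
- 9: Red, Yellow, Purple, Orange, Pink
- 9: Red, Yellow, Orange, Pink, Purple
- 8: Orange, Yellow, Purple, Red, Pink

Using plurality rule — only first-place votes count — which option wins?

First-place votes: Pink 0, Yellow 0, Purple 0, Orange 25, Red 18.

Orange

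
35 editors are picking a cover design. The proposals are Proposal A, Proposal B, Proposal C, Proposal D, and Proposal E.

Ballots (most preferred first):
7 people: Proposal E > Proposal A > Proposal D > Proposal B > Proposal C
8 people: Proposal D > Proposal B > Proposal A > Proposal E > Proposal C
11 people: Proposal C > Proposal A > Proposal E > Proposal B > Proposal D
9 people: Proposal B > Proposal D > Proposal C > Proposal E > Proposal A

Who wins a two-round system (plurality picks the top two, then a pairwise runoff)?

Proposal B

Round 1 first-place votes: Proposal A 0, Proposal B 9, Proposal C 11, Proposal D 8, Proposal E 7. Proposal C and Proposal B advance.
Runoff: Proposal C is ranked above Proposal B on 11 ballots, Proposal B above Proposal C on 24.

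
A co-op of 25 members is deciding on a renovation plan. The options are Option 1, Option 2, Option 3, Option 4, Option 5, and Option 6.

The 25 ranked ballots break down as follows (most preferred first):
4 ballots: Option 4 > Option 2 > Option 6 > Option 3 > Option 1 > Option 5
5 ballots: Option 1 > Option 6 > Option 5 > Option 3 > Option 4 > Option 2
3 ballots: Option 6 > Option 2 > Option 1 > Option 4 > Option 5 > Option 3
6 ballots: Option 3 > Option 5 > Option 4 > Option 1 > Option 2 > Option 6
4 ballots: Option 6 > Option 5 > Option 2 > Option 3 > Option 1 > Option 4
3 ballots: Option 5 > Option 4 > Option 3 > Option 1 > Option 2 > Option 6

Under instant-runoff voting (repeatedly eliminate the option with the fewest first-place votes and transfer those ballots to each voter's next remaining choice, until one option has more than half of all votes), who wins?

Round 1: Option 1 5, Option 2 0, Option 3 6, Option 4 4, Option 5 3, Option 6 7. Option 2 eliminated.
Round 2: Option 1 5, Option 3 6, Option 4 4, Option 5 3, Option 6 7. Option 5 eliminated.
Round 3: Option 1 5, Option 3 6, Option 4 7, Option 6 7. Option 1 eliminated.
Round 4: Option 3 6, Option 4 7, Option 6 12. Option 3 eliminated.
Round 5: Option 4 13, Option 6 12. Option 4 has a majority (≥13).

Option 4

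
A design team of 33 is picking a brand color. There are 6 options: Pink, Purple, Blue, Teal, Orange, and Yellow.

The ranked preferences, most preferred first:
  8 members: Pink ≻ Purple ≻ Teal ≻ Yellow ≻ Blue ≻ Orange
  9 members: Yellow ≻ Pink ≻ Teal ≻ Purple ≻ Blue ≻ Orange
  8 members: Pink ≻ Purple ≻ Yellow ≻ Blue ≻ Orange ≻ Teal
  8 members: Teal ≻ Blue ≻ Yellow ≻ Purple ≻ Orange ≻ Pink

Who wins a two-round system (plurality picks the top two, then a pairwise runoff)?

Yellow

Round 1 first-place votes: Pink 16, Purple 0, Blue 0, Teal 8, Orange 0, Yellow 9. Pink and Yellow advance.
Runoff: Pink is ranked above Yellow on 16 ballots, Yellow above Pink on 17.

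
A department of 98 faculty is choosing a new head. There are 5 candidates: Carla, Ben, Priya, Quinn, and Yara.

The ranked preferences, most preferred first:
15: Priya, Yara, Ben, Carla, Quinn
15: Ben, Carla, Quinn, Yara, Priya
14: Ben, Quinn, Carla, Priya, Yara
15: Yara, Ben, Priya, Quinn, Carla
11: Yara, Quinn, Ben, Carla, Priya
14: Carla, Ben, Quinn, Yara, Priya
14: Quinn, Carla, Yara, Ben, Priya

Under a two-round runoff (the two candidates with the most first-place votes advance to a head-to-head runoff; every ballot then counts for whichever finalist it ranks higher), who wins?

Yara

Round 1 first-place votes: Carla 14, Ben 29, Priya 15, Quinn 14, Yara 26. Ben and Yara advance.
Runoff: Ben is ranked above Yara on 43 ballots, Yara above Ben on 55.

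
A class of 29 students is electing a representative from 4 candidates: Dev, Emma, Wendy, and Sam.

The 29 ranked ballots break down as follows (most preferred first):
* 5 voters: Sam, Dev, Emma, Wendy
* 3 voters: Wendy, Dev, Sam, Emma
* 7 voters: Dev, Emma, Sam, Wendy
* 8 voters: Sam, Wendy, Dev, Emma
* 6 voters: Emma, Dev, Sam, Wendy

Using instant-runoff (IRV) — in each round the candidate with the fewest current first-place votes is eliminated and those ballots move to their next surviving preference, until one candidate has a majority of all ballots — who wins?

Dev

Round 1: Dev 7, Emma 6, Wendy 3, Sam 13. Wendy eliminated.
Round 2: Dev 10, Emma 6, Sam 13. Emma eliminated.
Round 3: Dev 16, Sam 13. Dev has a majority (≥15).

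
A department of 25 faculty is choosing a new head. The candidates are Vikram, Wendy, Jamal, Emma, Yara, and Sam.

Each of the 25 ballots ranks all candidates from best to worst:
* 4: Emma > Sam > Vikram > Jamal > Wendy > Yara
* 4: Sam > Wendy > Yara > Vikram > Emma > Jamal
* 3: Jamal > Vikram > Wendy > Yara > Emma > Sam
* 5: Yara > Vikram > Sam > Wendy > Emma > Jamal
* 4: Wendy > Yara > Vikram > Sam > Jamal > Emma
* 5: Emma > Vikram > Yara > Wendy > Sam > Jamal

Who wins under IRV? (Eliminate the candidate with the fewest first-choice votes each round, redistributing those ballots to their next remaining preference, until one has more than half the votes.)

Wendy

Round 1: Vikram 0, Wendy 4, Jamal 3, Emma 9, Yara 5, Sam 4. Vikram eliminated.
Round 2: Wendy 4, Jamal 3, Emma 9, Yara 5, Sam 4. Jamal eliminated.
Round 3: Wendy 7, Emma 9, Yara 5, Sam 4. Sam eliminated.
Round 4: Wendy 11, Emma 9, Yara 5. Yara eliminated.
Round 5: Wendy 16, Emma 9. Wendy has a majority (≥13).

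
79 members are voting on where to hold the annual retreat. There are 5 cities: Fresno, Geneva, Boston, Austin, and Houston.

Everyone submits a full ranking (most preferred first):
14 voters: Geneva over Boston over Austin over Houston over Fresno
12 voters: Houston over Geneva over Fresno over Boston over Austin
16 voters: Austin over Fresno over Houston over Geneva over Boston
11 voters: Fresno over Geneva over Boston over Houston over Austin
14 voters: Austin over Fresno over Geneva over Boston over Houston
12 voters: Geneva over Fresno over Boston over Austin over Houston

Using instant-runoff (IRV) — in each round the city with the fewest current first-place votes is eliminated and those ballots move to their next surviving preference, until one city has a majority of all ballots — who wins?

Geneva

Round 1: Fresno 11, Geneva 26, Boston 0, Austin 30, Houston 12. Boston eliminated.
Round 2: Fresno 11, Geneva 26, Austin 30, Houston 12. Fresno eliminated.
Round 3: Geneva 37, Austin 30, Houston 12. Houston eliminated.
Round 4: Geneva 49, Austin 30. Geneva has a majority (≥40).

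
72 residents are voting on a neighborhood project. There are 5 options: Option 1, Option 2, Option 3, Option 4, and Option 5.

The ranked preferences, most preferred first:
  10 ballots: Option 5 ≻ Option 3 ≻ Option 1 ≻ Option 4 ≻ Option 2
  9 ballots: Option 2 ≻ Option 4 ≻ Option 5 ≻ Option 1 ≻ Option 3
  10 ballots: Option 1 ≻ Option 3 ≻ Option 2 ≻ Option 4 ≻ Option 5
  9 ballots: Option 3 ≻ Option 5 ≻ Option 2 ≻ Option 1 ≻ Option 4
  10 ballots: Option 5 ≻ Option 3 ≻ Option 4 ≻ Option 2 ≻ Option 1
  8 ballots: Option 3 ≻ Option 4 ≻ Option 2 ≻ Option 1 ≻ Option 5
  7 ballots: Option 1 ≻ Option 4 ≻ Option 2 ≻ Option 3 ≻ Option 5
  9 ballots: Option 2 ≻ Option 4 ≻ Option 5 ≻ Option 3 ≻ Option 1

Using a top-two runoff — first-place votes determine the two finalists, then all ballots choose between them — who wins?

Round 1 first-place votes: Option 1 17, Option 2 18, Option 3 17, Option 4 0, Option 5 20. Option 5 and Option 2 advance.
Runoff: Option 5 is ranked above Option 2 on 29 ballots, Option 2 above Option 5 on 43.

Option 2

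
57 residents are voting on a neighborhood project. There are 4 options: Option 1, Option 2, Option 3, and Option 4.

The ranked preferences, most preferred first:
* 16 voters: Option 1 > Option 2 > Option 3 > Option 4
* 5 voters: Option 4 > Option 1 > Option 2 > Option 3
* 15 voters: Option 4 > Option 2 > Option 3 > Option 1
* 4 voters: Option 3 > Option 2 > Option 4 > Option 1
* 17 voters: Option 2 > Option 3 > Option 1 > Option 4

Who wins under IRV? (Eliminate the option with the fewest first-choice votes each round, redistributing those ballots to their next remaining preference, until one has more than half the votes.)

Round 1: Option 1 16, Option 2 17, Option 3 4, Option 4 20. Option 3 eliminated.
Round 2: Option 1 16, Option 2 21, Option 4 20. Option 1 eliminated.
Round 3: Option 2 37, Option 4 20. Option 2 has a majority (≥29).

Option 2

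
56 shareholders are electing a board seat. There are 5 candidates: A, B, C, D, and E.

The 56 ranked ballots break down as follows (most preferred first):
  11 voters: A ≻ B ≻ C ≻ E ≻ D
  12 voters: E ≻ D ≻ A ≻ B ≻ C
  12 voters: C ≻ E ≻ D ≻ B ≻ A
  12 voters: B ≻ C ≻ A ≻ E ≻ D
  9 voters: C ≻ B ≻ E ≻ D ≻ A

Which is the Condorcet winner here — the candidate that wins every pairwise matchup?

B vs A: 33–23
B vs C: 35–21
B vs D: 32–24
B vs E: 32–24
B beats every other candidate.

B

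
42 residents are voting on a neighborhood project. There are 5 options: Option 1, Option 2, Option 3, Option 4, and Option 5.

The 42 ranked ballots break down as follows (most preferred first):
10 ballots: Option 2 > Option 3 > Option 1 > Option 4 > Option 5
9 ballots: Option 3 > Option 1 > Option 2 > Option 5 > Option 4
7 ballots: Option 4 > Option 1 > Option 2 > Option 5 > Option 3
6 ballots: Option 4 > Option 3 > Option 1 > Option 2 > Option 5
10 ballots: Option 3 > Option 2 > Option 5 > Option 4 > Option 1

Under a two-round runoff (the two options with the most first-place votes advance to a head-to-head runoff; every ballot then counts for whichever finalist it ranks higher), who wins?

Option 3

Round 1 first-place votes: Option 1 0, Option 2 10, Option 3 19, Option 4 13, Option 5 0. Option 3 and Option 4 advance.
Runoff: Option 3 is ranked above Option 4 on 29 ballots, Option 4 above Option 3 on 13.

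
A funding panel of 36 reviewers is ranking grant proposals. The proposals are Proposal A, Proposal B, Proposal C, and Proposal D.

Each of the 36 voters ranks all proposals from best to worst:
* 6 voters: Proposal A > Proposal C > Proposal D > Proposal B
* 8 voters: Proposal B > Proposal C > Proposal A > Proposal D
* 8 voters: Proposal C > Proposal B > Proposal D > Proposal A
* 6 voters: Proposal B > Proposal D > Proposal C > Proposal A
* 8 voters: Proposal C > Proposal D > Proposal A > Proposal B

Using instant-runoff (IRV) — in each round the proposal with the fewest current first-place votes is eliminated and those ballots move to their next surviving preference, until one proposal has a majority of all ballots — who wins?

Proposal C

Round 1: Proposal A 6, Proposal B 14, Proposal C 16, Proposal D 0. Proposal D eliminated.
Round 2: Proposal A 6, Proposal B 14, Proposal C 16. Proposal A eliminated.
Round 3: Proposal B 14, Proposal C 22. Proposal C has a majority (≥19).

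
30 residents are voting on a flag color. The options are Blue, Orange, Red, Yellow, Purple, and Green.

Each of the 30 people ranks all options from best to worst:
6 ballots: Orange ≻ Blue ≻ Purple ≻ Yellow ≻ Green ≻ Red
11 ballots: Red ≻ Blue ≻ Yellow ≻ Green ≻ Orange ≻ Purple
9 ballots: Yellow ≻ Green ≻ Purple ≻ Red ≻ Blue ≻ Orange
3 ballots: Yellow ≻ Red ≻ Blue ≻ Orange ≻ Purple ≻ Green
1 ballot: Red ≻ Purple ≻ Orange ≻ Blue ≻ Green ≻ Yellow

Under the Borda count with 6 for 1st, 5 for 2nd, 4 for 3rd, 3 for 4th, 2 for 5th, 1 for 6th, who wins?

Blue: 6×5 + 11×5 + 9×2 + 3×4 + 1×3 = 118
Orange: 6×6 + 11×2 + 9×1 + 3×3 + 1×4 = 80
Red: 6×1 + 11×6 + 9×3 + 3×5 + 1×6 = 120
Yellow: 6×3 + 11×4 + 9×6 + 3×6 + 1×1 = 135
Purple: 6×4 + 11×1 + 9×4 + 3×2 + 1×5 = 82
Green: 6×2 + 11×3 + 9×5 + 3×1 + 1×2 = 95

Yellow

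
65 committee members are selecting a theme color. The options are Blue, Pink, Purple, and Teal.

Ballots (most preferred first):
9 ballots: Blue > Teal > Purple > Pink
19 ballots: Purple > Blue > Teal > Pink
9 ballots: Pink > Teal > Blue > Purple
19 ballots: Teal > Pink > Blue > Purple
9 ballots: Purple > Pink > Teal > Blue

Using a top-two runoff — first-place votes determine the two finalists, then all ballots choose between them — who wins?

Teal

Round 1 first-place votes: Blue 9, Pink 9, Purple 28, Teal 19. Purple and Teal advance.
Runoff: Purple is ranked above Teal on 28 ballots, Teal above Purple on 37.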